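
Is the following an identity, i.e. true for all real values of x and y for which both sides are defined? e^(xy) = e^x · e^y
Claim: e^(xy) = e^x · e^y.
Test a specific point where both sides are defined: x = 3/2, y = -3.
LHS = e^(xy) ≈ 0.0111
RHS = e^x · e^y ≈ 0.2231
Since 0.0111 ≠ 0.2231, the equation fails at this point, so it cannot hold for all real values of x and y for which both sides are defined.
e^x · e^y = e^(x+y), not e^(xy).

Conclusion: No, this is NOT an identity.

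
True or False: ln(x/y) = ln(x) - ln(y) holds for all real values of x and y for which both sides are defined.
Claim: ln(x/y) = ln(x) - ln(y).
Reasoning: Both sides are simultaneously defined only when x, y > 0. Write x = e^p, y = e^q. Then x/y = e^(p-q), so ln(x/y) = p - q = ln(x) - ln(y).
So the two sides agree for all real values of x and y for which both sides are defined.

Conclusion: True.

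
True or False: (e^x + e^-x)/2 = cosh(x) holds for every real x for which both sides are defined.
True.

Claim: (e^x + e^-x)/2 = cosh(x).
Reasoning: This is exactly the definition of the hyperbolic cosine: cosh(x) := (e^x + e^-x)/2.
So the two sides agree for every real x for which both sides are defined.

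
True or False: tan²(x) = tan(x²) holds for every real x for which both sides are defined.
Claim: tan²(x) = tan(x²).
Test a specific point where both sides are defined: x = 2π/3.
LHS = tan²(x) ≈ 3.0000
RHS = tan(x²) ≈ 2.9590
Since 3.0000 ≠ 2.9590, the equation fails at this point, so it cannot hold for every real x for which both sides are defined.
tan²(x) means (tan x)², squaring the output; tan(x²) squares the input. These are different functions.

Conclusion: False.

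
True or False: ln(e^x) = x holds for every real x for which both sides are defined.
True.

Claim: ln(e^x) = x.
Reasoning: ln is the inverse of the exponential: ln(e^x) asks for the exponent p with e^p = e^x, and since e^p is one-to-one that exponent is p = x.
So the two sides agree for every real x for which both sides are defined.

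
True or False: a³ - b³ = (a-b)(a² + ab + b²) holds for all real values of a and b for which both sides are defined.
True.

Claim: a³ - b³ = (a-b)(a² + ab + b²).
Reasoning: Expand the right side: (a-b)(a² + ab + b²) = a³ + a²b + ab² - a²b - ab² - b³ = a³ - b³ (the middle terms cancel in pairs).
So the two sides agree for all real values of a and b for which both sides are defined.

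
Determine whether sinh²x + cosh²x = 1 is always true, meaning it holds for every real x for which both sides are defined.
No, this is NOT an identity.

Claim: sinh²x + cosh²x = 1.
Test a specific point where both sides are defined: x = 2.
LHS = sinh²x + cosh²x ≈ 27.3082
RHS = 1 ≈ 1.0000
Since 27.3082 ≠ 1.0000, the equation fails at this point, so it cannot hold for every real x for which both sides are defined.
The correct hyperbolic identity is cosh²x - sinh²x = 1 (a difference); the sum sinh²x + cosh²x equals cosh(2x).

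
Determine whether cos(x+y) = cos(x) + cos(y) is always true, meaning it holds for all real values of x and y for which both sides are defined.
Claim: cos(x+y) = cos(x) + cos(y).
Test a specific point where both sides are defined: x = -π/2, y = -π/2.
LHS = cos(x+y) ≈ -1.0000
RHS = cos(x) + cos(y) ≈ 0.0000
Since -1.0000 ≠ 0.0000, the equation fails at this point, so it cannot hold for all real values of x and y for which both sides are defined.
The correct expansion is cos(x+y) = cos(x)cos(y) - sin(x)sin(y); cosine is not additive.

Conclusion: No, this is NOT an identity.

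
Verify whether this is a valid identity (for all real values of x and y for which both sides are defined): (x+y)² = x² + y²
Claim: (x+y)² = x² + y².
Test a specific point where both sides are defined: x = 3/2, y = -1.
LHS = (x+y)² ≈ 0.2500
RHS = x² + y² ≈ 3.2500
Since 0.2500 ≠ 3.2500, the equation fails at this point, so it cannot hold for all real values of x and y for which both sides are defined.
The correct expansion is (x+y)² = x² + 2xy + y²; the cross term 2xy is missing.

Conclusion: No, this is NOT an identity.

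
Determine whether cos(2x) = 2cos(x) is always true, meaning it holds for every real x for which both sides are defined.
No, this is NOT an identity.

Claim: cos(2x) = 2cos(x).
Test a specific point where both sides are defined: x = -π/4.
LHS = cos(2x) ≈ 0.0000
RHS = 2cos(x) ≈ 1.4142
Since 0.0000 ≠ 1.4142, the equation fails at this point, so it cannot hold for every real x for which both sides are defined.
The correct double-angle formula is cos(2x) = cos²x - sin²x.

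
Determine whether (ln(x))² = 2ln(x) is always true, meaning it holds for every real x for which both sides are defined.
No, this is NOT an identity.

Claim: (ln(x))² = 2ln(x).
Test a specific point where both sides are defined: x = 5.
LHS = (ln(x))² ≈ 2.5903
RHS = 2ln(x) ≈ 3.2189
Since 2.5903 ≠ 3.2189, the equation fails at this point, so it cannot hold for every real x for which both sides are defined.
2ln(x) equals ln(x²), which is not the same as (ln x)².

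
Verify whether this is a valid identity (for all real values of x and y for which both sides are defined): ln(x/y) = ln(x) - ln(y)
Yes, this is an identity.

Claim: ln(x/y) = ln(x) - ln(y).
Reasoning: Both sides are simultaneously defined only when x, y > 0. Write x = e^p, y = e^q. Then x/y = e^(p-q), so ln(x/y) = p - q = ln(x) - ln(y).
So the two sides agree for all real values of x and y for which both sides are defined.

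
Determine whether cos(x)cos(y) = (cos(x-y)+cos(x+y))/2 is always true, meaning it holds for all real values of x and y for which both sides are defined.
Yes, this is an identity.

Claim: cos(x)cos(y) = (cos(x-y)+cos(x+y))/2.
Reasoning: cos(x-y) = cos(x)cos(y) + sin(x)sin(y) and cos(x+y) = cos(x)cos(y) - sin(x)sin(y). Adding, cos(x-y) + cos(x+y) = 2cos(x)cos(y); divide by 2.
So the two sides agree for all real values of x and y for which both sides are defined.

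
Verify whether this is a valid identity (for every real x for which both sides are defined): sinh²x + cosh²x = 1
No, this is NOT an identity.

Claim: sinh²x + cosh²x = 1.
Test a specific point where both sides are defined: x = 3/2.
LHS = sinh²x + cosh²x ≈ 10.0677
RHS = 1 ≈ 1.0000
Since 10.0677 ≠ 1.0000, the equation fails at this point, so it cannot hold for every real x for which both sides are defined.
The correct hyperbolic identity is cosh²x - sinh²x = 1 (a difference); the sum sinh²x + cosh²x equals cosh(2x).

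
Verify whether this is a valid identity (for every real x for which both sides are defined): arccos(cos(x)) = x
Claim: arccos(cos(x)) = x.
Test a specific point where both sides are defined: x = -π/4.
LHS = arccos(cos(x)) ≈ 0.7854
RHS = x ≈ -0.7854
Since 0.7854 ≠ -0.7854, the equation fails at this point, so it cannot hold for every real x for which both sides are defined.
arccos only returns values in [0, π], so arccos(cos(x)) = x holds only for x in that interval, not for all real x.

Conclusion: No, this is NOT an identity.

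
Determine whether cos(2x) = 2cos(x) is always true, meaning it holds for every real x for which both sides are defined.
No, this is NOT an identity.

Claim: cos(2x) = 2cos(x).
Test a specific point where both sides are defined: x = -π/4.
LHS = cos(2x) ≈ 0.0000
RHS = 2cos(x) ≈ 1.4142
Since 0.0000 ≠ 1.4142, the equation fails at this point, so it cannot hold for every real x for which both sides are defined.
The correct double-angle formula is cos(2x) = cos²x - sin²x.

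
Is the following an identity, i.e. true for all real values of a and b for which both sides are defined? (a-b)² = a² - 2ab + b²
Yes, this is an identity.

Claim: (a-b)² = a² - 2ab + b².
Reasoning: Expand: (a-b)² = (a-b)(a-b) = a·a - a·b - b·a + b·b = a² - 2ab + b².
So the two sides agree for all real values of a and b for which both sides are defined.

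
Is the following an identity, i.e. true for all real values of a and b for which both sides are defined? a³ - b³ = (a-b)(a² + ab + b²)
Yes, this is an identity.

Claim: a³ - b³ = (a-b)(a² + ab + b²).
Reasoning: Expand the right side: (a-b)(a² + ab + b²) = a³ + a²b + ab² - a²b - ab² - b³ = a³ - b³ (the middle terms cancel in pairs).
So the two sides agree for all real values of a and b for which both sides are defined.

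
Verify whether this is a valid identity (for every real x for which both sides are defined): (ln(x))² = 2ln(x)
Claim: (ln(x))² = 2ln(x).
Test a specific point where both sides are defined: x = 1/2.
LHS = (ln(x))² ≈ 0.4805
RHS = 2ln(x) ≈ -1.3863
Since 0.4805 ≠ -1.3863, the equation fails at this point, so it cannot hold for every real x for which both sides are defined.
2ln(x) equals ln(x²), which is not the same as (ln x)².

Conclusion: No, this is NOT an identity.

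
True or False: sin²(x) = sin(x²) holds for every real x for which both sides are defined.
Claim: sin²(x) = sin(x²).
Test a specific point where both sides are defined: x = -π/3.
LHS = sin²(x) ≈ 0.7500
RHS = sin(x²) ≈ 0.8897
Since 0.7500 ≠ 0.8897, the equation fails at this point, so it cannot hold for every real x for which both sides are defined.
sin²(x) means (sin x)², squaring the output; sin(x²) squares the input. These are different functions.

Conclusion: False.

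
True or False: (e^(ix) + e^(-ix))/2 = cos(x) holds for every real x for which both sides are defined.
Claim: (e^(ix) + e^(-ix))/2 = cos(x).
Reasoning: By Euler's formula e^(ix) = cos(x) + i·sin(x) and e^(-ix) = cos(x) - i·sin(x). Adding cancels the sine terms: e^(ix) + e^(-ix) = 2cos(x); divide by 2.
So the two sides agree for every real x for which both sides are defined.

Conclusion: True.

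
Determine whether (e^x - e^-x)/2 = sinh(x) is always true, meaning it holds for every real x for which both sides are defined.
Claim: (e^x - e^-x)/2 = sinh(x).
Reasoning: This is exactly the definition of the hyperbolic sine: sinh(x) := (e^x - e^-x)/2.
So the two sides agree for every real x for which both sides are defined.

Conclusion: Yes, this is an identity.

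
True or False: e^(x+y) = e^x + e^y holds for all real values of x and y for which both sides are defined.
Claim: e^(x+y) = e^x + e^y.
Test a specific point where both sides are defined: x = -2, y = 1.
LHS = e^(x+y) ≈ 0.3679
RHS = e^x + e^y ≈ 2.8536
Since 0.3679 ≠ 2.8536, the equation fails at this point, so it cannot hold for all real values of x and y for which both sides are defined.
The correct rule is e^(x+y) = e^x · e^y (a product, not a sum).

Conclusion: False.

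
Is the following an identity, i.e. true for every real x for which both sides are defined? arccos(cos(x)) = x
No, this is NOT an identity.

Claim: arccos(cos(x)) = x.
Test a specific point where both sides are defined: x = -π/6.
LHS = arccos(cos(x)) ≈ 0.5236
RHS = x ≈ -0.5236
Since 0.5236 ≠ -0.5236, the equation fails at this point, so it cannot hold for every real x for which both sides are defined.
arccos only returns values in [0, π], so arccos(cos(x)) = x holds only for x in that interval, not for all real x.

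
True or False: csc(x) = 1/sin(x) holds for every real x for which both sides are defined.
Claim: csc(x) = 1/sin(x).
Reasoning: csc(x) is by definition the reciprocal of sin(x), wherever sin(x) ≠ 0.
So the two sides agree for every real x for which both sides are defined.

Conclusion: True.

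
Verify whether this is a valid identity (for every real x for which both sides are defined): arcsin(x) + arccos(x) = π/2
Claim: arcsin(x) + arccos(x) = π/2.
Reasoning: Both sides are defined for -1 ≤ x ≤ 1. Let θ = arcsin(x), so sin θ = x and θ ∈ [-π/2, π/2]. Then cos(π/2 - θ) = sin θ = x and π/2 - θ ∈ [0, π], which is exactly the range of arccos, so arccos(x) = π/2 - θ. Adding: arcsin(x) + arccos(x) = θ + (π/2 - θ) = π/2.
So the two sides agree for every real x for which both sides are defined.

Conclusion: Yes, this is an identity.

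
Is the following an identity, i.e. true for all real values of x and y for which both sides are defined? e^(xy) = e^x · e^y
Claim: e^(xy) = e^x · e^y.
Test a specific point where both sides are defined: x = -3, y = -3.
LHS = e^(xy) ≈ 8103.0839
RHS = e^x · e^y ≈ 0.0025
Since 8103.0839 ≠ 0.0025, the equation fails at this point, so it cannot hold for all real values of x and y for which both sides are defined.
e^x · e^y = e^(x+y), not e^(xy).

Conclusion: No, this is NOT an identity.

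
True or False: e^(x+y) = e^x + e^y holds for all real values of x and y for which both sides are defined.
False.

Claim: e^(x+y) = e^x + e^y.
Test a specific point where both sides are defined: x = -2, y = 1.
LHS = e^(x+y) ≈ 0.3679
RHS = e^x + e^y ≈ 2.8536
Since 0.3679 ≠ 2.8536, the equation fails at this point, so it cannot hold for all real values of x and y for which both sides are defined.
The correct rule is e^(x+y) = e^x · e^y (a product, not a sum).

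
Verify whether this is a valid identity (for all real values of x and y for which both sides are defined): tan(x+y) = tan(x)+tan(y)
Claim: tan(x+y) = tan(x)+tan(y).
Test a specific point where both sides are defined: x = -π/4, y = -π/6.
LHS = tan(x+y) ≈ -3.7321
RHS = tan(x)+tan(y) ≈ -1.5774
Since -3.7321 ≠ -1.5774, the equation fails at this point, so it cannot hold for all real values of x and y for which both sides are defined.
The correct formula is tan(x+y) = (tan(x) + tan(y))/(1 - tan(x)tan(y)).

Conclusion: No, this is NOT an identity.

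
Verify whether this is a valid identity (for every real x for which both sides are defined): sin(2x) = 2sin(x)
Claim: sin(2x) = 2sin(x).
Test a specific point where both sides are defined: x = π/4.
LHS = sin(2x) ≈ 1.0000
RHS = 2sin(x) ≈ 1.4142
Since 1.0000 ≠ 1.4142, the equation fails at this point, so it cannot hold for every real x for which both sides are defined.
The correct double-angle formula is sin(2x) = 2sin(x)cos(x).

Conclusion: No, this is NOT an identity.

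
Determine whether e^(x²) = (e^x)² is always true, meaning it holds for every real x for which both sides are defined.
Claim: e^(x²) = (e^x)².
Test a specific point where both sides are defined: x = 1/2.
LHS = e^(x²) ≈ 1.2840
RHS = (e^x)² ≈ 2.7183
Since 1.2840 ≠ 2.7183, the equation fails at this point, so it cannot hold for every real x for which both sides are defined.
(e^x)² = e^(2x), and 2x ≠ x² in general.

Conclusion: No, this is NOT an identity.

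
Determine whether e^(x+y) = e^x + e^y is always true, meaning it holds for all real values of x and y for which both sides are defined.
Claim: e^(x+y) = e^x + e^y.
Test a specific point where both sides are defined: x = 2, y = 3.
LHS = e^(x+y) ≈ 148.4132
RHS = e^x + e^y ≈ 27.4746
Since 148.4132 ≠ 27.4746, the equation fails at this point, so it cannot hold for all real values of x and y for which both sides are defined.
The correct rule is e^(x+y) = e^x · e^y (a product, not a sum).

Conclusion: No, this is NOT an identity.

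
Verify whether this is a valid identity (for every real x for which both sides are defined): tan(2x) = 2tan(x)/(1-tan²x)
Claim: tan(2x) = 2tan(x)/(1-tan²x).
Reasoning: tan(2x) = sin(2x)/cos(2x) = 2sin(x)cos(x) / (cos²x - sin²x). Divide numerator and denominator by cos²x: 2tan(x) / (1 - tan²x).
So the two sides agree for every real x for which both sides are defined.

Conclusion: Yes, this is an identity.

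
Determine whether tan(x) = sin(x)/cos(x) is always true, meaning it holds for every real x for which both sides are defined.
Yes, this is an identity.

Claim: tan(x) = sin(x)/cos(x).
Reasoning: For an angle x whose terminal point on the unit circle is (cos x, sin x), tan(x) is defined as the ratio (second coordinate)/(first coordinate) = sin(x)/cos(x), wherever cos(x) ≠ 0.
So the two sides agree for every real x for which both sides are defined.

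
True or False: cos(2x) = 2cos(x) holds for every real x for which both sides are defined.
False.

Claim: cos(2x) = 2cos(x).
Test a specific point where both sides are defined: x = 2π/3.
LHS = cos(2x) ≈ -0.5000
RHS = 2cos(x) ≈ -1.0000
Since -0.5000 ≠ -1.0000, the equation fails at this point, so it cannot hold for every real x for which both sides are defined.
The correct double-angle formula is cos(2x) = cos²x - sin²x.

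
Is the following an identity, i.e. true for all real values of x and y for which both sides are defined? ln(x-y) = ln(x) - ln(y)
Claim: ln(x-y) = ln(x) - ln(y).
Test a specific point where both sides are defined: x = 3, y = 1/2.
LHS = ln(x-y) ≈ 0.9163
RHS = ln(x) - ln(y) ≈ 1.7918
Since 0.9163 ≠ 1.7918, the equation fails at this point, so it cannot hold for all real values of x and y for which both sides are defined.
ln(x) - ln(y) = ln(x/y), not ln(x-y).

Conclusion: No, this is NOT an identity.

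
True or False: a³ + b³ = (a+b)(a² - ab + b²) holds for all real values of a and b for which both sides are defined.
True.

Claim: a³ + b³ = (a+b)(a² - ab + b²).
Reasoning: Expand the right side: (a+b)(a² - ab + b²) = a³ - a²b + ab² + a²b - ab² + b³ = a³ + b³ (the middle terms cancel in pairs).
So the two sides agree for all real values of a and b for which both sides are defined.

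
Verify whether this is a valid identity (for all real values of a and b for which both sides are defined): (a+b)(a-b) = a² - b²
Claim: (a+b)(a-b) = a² - b².
Reasoning: Expand: (a+b)(a-b) = a² - ab + ba - b² = a² - b² (the cross terms cancel).
So the two sides agree for all real values of a and b for which both sides are defined.

Conclusion: Yes, this is an identity.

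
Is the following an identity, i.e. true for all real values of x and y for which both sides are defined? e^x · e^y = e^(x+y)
Yes, this is an identity.

Claim: e^x · e^y = e^(x+y).
Reasoning: This is the law of exponents for a common base: multiplying powers adds exponents. E.g. from the series, (Σ x^j/j!)(Σ y^k/k!) = Σ_m (Σ_{j+k=m} x^j y^k/(j!k!)) = Σ_m (x+y)^m/m! by the binomial theorem.
So the two sides agree for all real values of x and y for which both sides are defined.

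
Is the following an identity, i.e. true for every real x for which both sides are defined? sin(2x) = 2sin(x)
No, this is NOT an identity.

Claim: sin(2x) = 2sin(x).
Test a specific point where both sides are defined: x = -π/3.
LHS = sin(2x) ≈ -0.8660
RHS = 2sin(x) ≈ -1.7321
Since -0.8660 ≠ -1.7321, the equation fails at this point, so it cannot hold for every real x for which both sides are defined.
The correct double-angle formula is sin(2x) = 2sin(x)cos(x).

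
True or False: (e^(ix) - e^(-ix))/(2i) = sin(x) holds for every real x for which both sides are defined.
Claim: (e^(ix) - e^(-ix))/(2i) = sin(x).
Reasoning: By Euler's formula e^(ix) = cos(x) + i·sin(x) and e^(-ix) = cos(x) - i·sin(x). Subtracting cancels the cosine terms: e^(ix) - e^(-ix) = 2i·sin(x); divide by 2i.
So the two sides agree for every real x for which both sides are defined.

Conclusion: True.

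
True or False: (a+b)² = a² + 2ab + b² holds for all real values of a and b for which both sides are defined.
Claim: (a+b)² = a² + 2ab + b².
Reasoning: Expand: (a+b)² = (a+b)(a+b) = a·a + a·b + b·a + b·b = a² + 2ab + b².
So the two sides agree for all real values of a and b for which both sides are defined.

Conclusion: True.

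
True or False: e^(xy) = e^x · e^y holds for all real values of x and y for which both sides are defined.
Claim: e^(xy) = e^x · e^y.
Test a specific point where both sides are defined: x = 3/2, y = -1.
LHS = e^(xy) ≈ 0.2231
RHS = e^x · e^y ≈ 1.6487
Since 0.2231 ≠ 1.6487, the equation fails at this point, so it cannot hold for all real values of x and y for which both sides are defined.
e^x · e^y = e^(x+y), not e^(xy).

Conclusion: False.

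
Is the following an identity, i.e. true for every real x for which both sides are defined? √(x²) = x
No, this is NOT an identity.

Claim: √(x²) = x.
Test a specific point where both sides are defined: x = -3.
LHS = √(x²) ≈ 3.0000
RHS = x ≈ -3.0000
Since 3.0000 ≠ -3.0000, the equation fails at this point, so it cannot hold for every real x for which both sides are defined.
√(x²) = |x|, which differs from x whenever x < 0 (both sides are defined for every real x).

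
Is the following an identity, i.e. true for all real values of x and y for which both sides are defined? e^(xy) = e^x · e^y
Claim: e^(xy) = e^x · e^y.
Test a specific point where both sides are defined: x = -3, y = -2.
LHS = e^(xy) ≈ 403.4288
RHS = e^x · e^y ≈ 0.0067
Since 403.4288 ≠ 0.0067, the equation fails at this point, so it cannot hold for all real values of x and y for which both sides are defined.
e^x · e^y = e^(x+y), not e^(xy).

Conclusion: No, this is NOT an identity.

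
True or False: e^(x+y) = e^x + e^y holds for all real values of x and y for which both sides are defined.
False.

Claim: e^(x+y) = e^x + e^y.
Test a specific point where both sides are defined: x = -2, y = 4.
LHS = e^(x+y) ≈ 7.3891
RHS = e^x + e^y ≈ 54.7335
Since 7.3891 ≠ 54.7335, the equation fails at this point, so it cannot hold for all real values of x and y for which both sides are defined.
The correct rule is e^(x+y) = e^x · e^y (a product, not a sum).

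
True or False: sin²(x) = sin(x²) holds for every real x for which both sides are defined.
False.

Claim: sin²(x) = sin(x²).
Test a specific point where both sides are defined: x = π/2.
LHS = sin²(x) ≈ 1.0000
RHS = sin(x²) ≈ 0.6243
Since 1.0000 ≠ 0.6243, the equation fails at this point, so it cannot hold for every real x for which both sides are defined.
sin²(x) means (sin x)², squaring the output; sin(x²) squares the input. These are different functions.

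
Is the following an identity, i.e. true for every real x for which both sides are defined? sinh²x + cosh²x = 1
No, this is NOT an identity.

Claim: sinh²x + cosh²x = 1.
Test a specific point where both sides are defined: x = 2.
LHS = sinh²x + cosh²x ≈ 27.3082
RHS = 1 ≈ 1.0000
Since 27.3082 ≠ 1.0000, the equation fails at this point, so it cannot hold for every real x for which both sides are defined.
The correct hyperbolic identity is cosh²x - sinh²x = 1 (a difference); the sum sinh²x + cosh²x equals cosh(2x).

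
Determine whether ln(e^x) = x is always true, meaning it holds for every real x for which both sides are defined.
Claim: ln(e^x) = x.
Reasoning: ln is the inverse of the exponential: ln(e^x) asks for the exponent p with e^p = e^x, and since e^p is one-to-one that exponent is p = x.
So the two sides agree for every real x for which both sides are defined.

Conclusion: Yes, this is an identity.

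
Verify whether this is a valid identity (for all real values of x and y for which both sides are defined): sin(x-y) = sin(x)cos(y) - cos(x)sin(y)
Claim: sin(x-y) = sin(x)cos(y) - cos(x)sin(y).
Reasoning: Replace y by -y in sin(x+y) = sin(x)cos(y) + cos(x)sin(y) and use cos(-y) = cos(y), sin(-y) = -sin(y): sin(x-y) = sin(x)cos(y) - cos(x)sin(y).
So the two sides agree for all real values of x and y for which both sides are defined.

Conclusion: Yes, this is an identity.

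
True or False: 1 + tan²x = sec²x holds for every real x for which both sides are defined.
Claim: 1 + tan²x = sec²x.
Reasoning: Start from sin²x + cos²x = 1 and divide every term by cos²x (allowed wherever tan x and sec x are defined): tan²x + 1 = 1/cos²x = sec²x.
So the two sides agree for every real x for which both sides are defined.

Conclusion: True.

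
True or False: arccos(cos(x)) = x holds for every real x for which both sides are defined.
False.

Claim: arccos(cos(x)) = x.
Test a specific point where both sides are defined: x = -π/4.
LHS = arccos(cos(x)) ≈ 0.7854
RHS = x ≈ -0.7854
Since 0.7854 ≠ -0.7854, the equation fails at this point, so it cannot hold for every real x for which both sides are defined.
arccos only returns values in [0, π], so arccos(cos(x)) = x holds only for x in that interval, not for all real x.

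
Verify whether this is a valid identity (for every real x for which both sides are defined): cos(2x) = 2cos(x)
Claim: cos(2x) = 2cos(x).
Test a specific point where both sides are defined: x = -π/4.
LHS = cos(2x) ≈ 0.0000
RHS = 2cos(x) ≈ 1.4142
Since 0.0000 ≠ 1.4142, the equation fails at this point, so it cannot hold for every real x for which both sides are defined.
The correct double-angle formula is cos(2x) = cos²x - sin²x.

Conclusion: No, this is NOT an identity.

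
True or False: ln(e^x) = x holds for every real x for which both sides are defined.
Claim: ln(e^x) = x.
Reasoning: ln is the inverse of the exponential: ln(e^x) asks for the exponent p with e^p = e^x, and since e^p is one-to-one that exponent is p = x.
So the two sides agree for every real x for which both sides are defined.

Conclusion: True.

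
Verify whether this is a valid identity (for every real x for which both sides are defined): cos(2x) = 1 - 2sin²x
Yes, this is an identity.

Claim: cos(2x) = 1 - 2sin²x.
Reasoning: cos(2x) = cos²x - sin²x. Replace cos²x by 1 - sin²x: (1 - sin²x) - sin²x = 1 - 2sin²x.
So the two sides agree for every real x for which both sides are defined.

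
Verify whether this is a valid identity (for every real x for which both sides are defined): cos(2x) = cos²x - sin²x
Claim: cos(2x) = cos²x - sin²x.
Reasoning: Put y = x in the addition formula cos(x+y) = cos(x)cos(y) - sin(x)sin(y): cos(2x) = cos²x - sin²x.
So the two sides agree for every real x for which both sides are defined.

Conclusion: Yes, this is an identity.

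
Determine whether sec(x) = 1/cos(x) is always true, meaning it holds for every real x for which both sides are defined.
Claim: sec(x) = 1/cos(x).
Reasoning: sec(x) is by definition the reciprocal of cos(x), wherever cos(x) ≠ 0.
So the two sides agree for every real x for which both sides are defined.

Conclusion: Yes, this is an identity.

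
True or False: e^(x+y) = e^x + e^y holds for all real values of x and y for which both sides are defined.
Claim: e^(x+y) = e^x + e^y.
Test a specific point where both sides are defined: x = 4, y = 2.
LHS = e^(x+y) ≈ 403.4288
RHS = e^x + e^y ≈ 61.9872
Since 403.4288 ≠ 61.9872, the equation fails at this point, so it cannot hold for all real values of x and y for which both sides are defined.
The correct rule is e^(x+y) = e^x · e^y (a product, not a sum).

Conclusion: False.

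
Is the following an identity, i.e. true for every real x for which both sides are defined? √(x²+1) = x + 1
Claim: √(x²+1) = x + 1.
Test a specific point where both sides are defined: x = 3.
LHS = √(x²+1) ≈ 3.1623
RHS = x + 1 ≈ 4.0000
Since 3.1623 ≠ 4.0000, the equation fails at this point, so it cannot hold for every real x for which both sides are defined.
(x+1)² = x² + 2x + 1 ≠ x² + 1 unless x = 0.

Conclusion: No, this is NOT an identity.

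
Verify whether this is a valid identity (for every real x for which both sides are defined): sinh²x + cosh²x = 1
Claim: sinh²x + cosh²x = 1.
Test a specific point where both sides are defined: x = 4.
LHS = sinh²x + cosh²x ≈ 1490.4792
RHS = 1 ≈ 1.0000
Since 1490.4792 ≠ 1.0000, the equation fails at this point, so it cannot hold for every real x for which both sides are defined.
The correct hyperbolic identity is cosh²x - sinh²x = 1 (a difference); the sum sinh²x + cosh²x equals cosh(2x).

Conclusion: No, this is NOT an identity.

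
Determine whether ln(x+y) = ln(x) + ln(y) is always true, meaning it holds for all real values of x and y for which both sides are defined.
Claim: ln(x+y) = ln(x) + ln(y).
Test a specific point where both sides are defined: x = 5, y = 3/2.
LHS = ln(x+y) ≈ 1.8718
RHS = ln(x) + ln(y) ≈ 2.0149
Since 1.8718 ≠ 2.0149, the equation fails at this point, so it cannot hold for all real values of x and y for which both sides are defined.
ln(x) + ln(y) = ln(xy), not ln(x+y).

Conclusion: No, this is NOT an identity.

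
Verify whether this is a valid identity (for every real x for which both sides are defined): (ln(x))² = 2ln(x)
No, this is NOT an identity.

Claim: (ln(x))² = 2ln(x).
Test a specific point where both sides are defined: x = 5.
LHS = (ln(x))² ≈ 2.5903
RHS = 2ln(x) ≈ 3.2189
Since 2.5903 ≠ 3.2189, the equation fails at this point, so it cannot hold for every real x for which both sides are defined.
2ln(x) equals ln(x²), which is not the same as (ln x)².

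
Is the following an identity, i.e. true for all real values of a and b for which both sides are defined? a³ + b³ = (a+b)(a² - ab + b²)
Claim: a³ + b³ = (a+b)(a² - ab + b²).
Reasoning: Expand the right side: (a+b)(a² - ab + b²) = a³ - a²b + ab² + a²b - ab² + b³ = a³ + b³ (the middle terms cancel in pairs).
So the two sides agree for all real values of a and b for which both sides are defined.

Conclusion: Yes, this is an identity.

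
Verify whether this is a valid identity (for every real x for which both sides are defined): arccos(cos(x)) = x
No, this is NOT an identity.

Claim: arccos(cos(x)) = x.
Test a specific point where both sides are defined: x = -π/4.
LHS = arccos(cos(x)) ≈ 0.7854
RHS = x ≈ -0.7854
Since 0.7854 ≠ -0.7854, the equation fails at this point, so it cannot hold for every real x for which both sides are defined.
arccos only returns values in [0, π], so arccos(cos(x)) = x holds only for x in that interval, not for all real x.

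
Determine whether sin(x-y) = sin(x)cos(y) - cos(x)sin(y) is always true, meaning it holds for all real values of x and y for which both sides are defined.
Yes, this is an identity.

Claim: sin(x-y) = sin(x)cos(y) - cos(x)sin(y).
Reasoning: Replace y by -y in sin(x+y) = sin(x)cos(y) + cos(x)sin(y) and use cos(-y) = cos(y), sin(-y) = -sin(y): sin(x-y) = sin(x)cos(y) - cos(x)sin(y).
So the two sides agree for all real values of x and y for which both sides are defined.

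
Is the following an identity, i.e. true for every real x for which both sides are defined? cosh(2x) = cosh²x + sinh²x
Yes, this is an identity.

Claim: cosh(2x) = cosh²x + sinh²x.
Reasoning: cosh²x = (e^(2x) + 2 + e^(-2x))/4 and sinh²x = (e^(2x) - 2 + e^(-2x))/4. Adding gives (2e^(2x) + 2e^(-2x))/4 = (e^(2x) + e^(-2x))/2 = cosh(2x).
So the two sides agree for every real x for which both sides are defined.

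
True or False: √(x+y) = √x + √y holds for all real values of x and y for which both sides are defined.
False.

Claim: √(x+y) = √x + √y.
Test a specific point where both sides are defined: x = 2, y = 4.
LHS = √(x+y) ≈ 2.4495
RHS = √x + √y ≈ 3.4142
Since 2.4495 ≠ 3.4142, the equation fails at this point, so it cannot hold for all real values of x and y for which both sides are defined.
Squaring the right side gives x + 2√(xy) + y, not x + y.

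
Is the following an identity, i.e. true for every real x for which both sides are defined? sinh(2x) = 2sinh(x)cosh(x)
Yes, this is an identity.

Claim: sinh(2x) = 2sinh(x)cosh(x).
Reasoning: 2sinh(x)cosh(x) = 2 · (e^x - e^-x)/2 · (e^x + e^-x)/2 = (e^(2x) - e^(-2x))/2 = sinh(2x).
So the two sides agree for every real x for which both sides are defined.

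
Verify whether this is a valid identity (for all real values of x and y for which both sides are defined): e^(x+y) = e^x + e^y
Claim: e^(x+y) = e^x + e^y.
Test a specific point where both sides are defined: x = 3/2, y = -2.
LHS = e^(x+y) ≈ 0.6065
RHS = e^x + e^y ≈ 4.6170
Since 0.6065 ≠ 4.6170, the equation fails at this point, so it cannot hold for all real values of x and y for which both sides are defined.
The correct rule is e^(x+y) = e^x · e^y (a product, not a sum).

Conclusion: No, this is NOT an identity.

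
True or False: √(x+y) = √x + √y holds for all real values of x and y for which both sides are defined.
False.

Claim: √(x+y) = √x + √y.
Test a specific point where both sides are defined: x = 3/2, y = 5.
LHS = √(x+y) ≈ 2.5495
RHS = √x + √y ≈ 3.4608
Since 2.5495 ≠ 3.4608, the equation fails at this point, so it cannot hold for all real values of x and y for which both sides are defined.
Squaring the right side gives x + 2√(xy) + y, not x + y.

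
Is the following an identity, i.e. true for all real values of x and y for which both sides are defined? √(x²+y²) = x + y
No, this is NOT an identity.

Claim: √(x²+y²) = x + y.
Test a specific point where both sides are defined: x = 4, y = -3.
LHS = √(x²+y²) ≈ 5.0000
RHS = x + y ≈ 1.0000
Since 5.0000 ≠ 1.0000, the equation fails at this point, so it cannot hold for all real values of x and y for which both sides are defined.
(x+y)² = x² + 2xy + y², not x² + y², so the square root does not split this way.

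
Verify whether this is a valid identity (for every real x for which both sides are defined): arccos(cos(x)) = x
No, this is NOT an identity.

Claim: arccos(cos(x)) = x.
Test a specific point where both sides are defined: x = -π/4.
LHS = arccos(cos(x)) ≈ 0.7854
RHS = x ≈ -0.7854
Since 0.7854 ≠ -0.7854, the equation fails at this point, so it cannot hold for every real x for which both sides are defined.
arccos only returns values in [0, π], so arccos(cos(x)) = x holds only for x in that interval, not for all real x.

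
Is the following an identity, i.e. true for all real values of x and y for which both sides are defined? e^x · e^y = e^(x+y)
Yes, this is an identity.

Claim: e^x · e^y = e^(x+y).
Reasoning: This is the law of exponents for a common base: multiplying powers adds exponents. E.g. from the series, (Σ x^j/j!)(Σ y^k/k!) = Σ_m (Σ_{j+k=m} x^j y^k/(j!k!)) = Σ_m (x+y)^m/m! by the binomial theorem.
So the two sides agree for all real values of x and y for which both sides are defined.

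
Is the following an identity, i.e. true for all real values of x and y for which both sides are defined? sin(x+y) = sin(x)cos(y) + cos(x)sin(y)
Claim: sin(x+y) = sin(x)cos(y) + cos(x)sin(y).
Reasoning: By Euler's formula e^(i(x+y)) = e^(ix)·e^(iy) = (cos x + i·sin x)(cos y + i·sin y). The imaginary part of the left side is sin(x+y); the imaginary part of the product is sin(x)cos(y) + cos(x)sin(y).
So the two sides agree for all real values of x and y for which both sides are defined.

Conclusion: Yes, this is an identity.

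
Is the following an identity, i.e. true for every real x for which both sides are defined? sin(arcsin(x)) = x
Yes, this is an identity.

Claim: sin(arcsin(x)) = x.
Reasoning: For -1 ≤ x ≤ 1 (where arcsin is defined), arcsin(x) is by definition an angle whose sine equals x. Taking the sine of that angle returns x. (Note the other order, arcsin(sin x) = x, is NOT an identity.)
So the two sides agree for every real x for which both sides are defined.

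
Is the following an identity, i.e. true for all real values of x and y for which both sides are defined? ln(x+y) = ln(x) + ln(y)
Claim: ln(x+y) = ln(x) + ln(y).
Test a specific point where both sides are defined: x = 1/2, y = 2.
LHS = ln(x+y) ≈ 0.9163
RHS = ln(x) + ln(y) ≈ 0.0000
Since 0.9163 ≠ 0.0000, the equation fails at this point, so it cannot hold for all real values of x and y for which both sides are defined.
ln(x) + ln(y) = ln(xy), not ln(x+y).

Conclusion: No, this is NOT an identity.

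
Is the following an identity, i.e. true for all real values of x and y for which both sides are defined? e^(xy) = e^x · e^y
No, this is NOT an identity.

Claim: e^(xy) = e^x · e^y.
Test a specific point where both sides are defined: x = 3/2, y = -2.
LHS = e^(xy) ≈ 0.0498
RHS = e^x · e^y ≈ 0.6065
Since 0.0498 ≠ 0.6065, the equation fails at this point, so it cannot hold for all real values of x and y for which both sides are defined.
e^x · e^y = e^(x+y), not e^(xy).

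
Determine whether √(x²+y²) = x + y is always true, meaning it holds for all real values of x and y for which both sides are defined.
No, this is NOT an identity.

Claim: √(x²+y²) = x + y.
Test a specific point where both sides are defined: x = -1, y = 5.
LHS = √(x²+y²) ≈ 5.0990
RHS = x + y ≈ 4.0000
Since 5.0990 ≠ 4.0000, the equation fails at this point, so it cannot hold for all real values of x and y for which both sides are defined.
(x+y)² = x² + 2xy + y², not x² + y², so the square root does not split this way.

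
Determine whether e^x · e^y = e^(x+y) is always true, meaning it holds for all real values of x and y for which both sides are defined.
Claim: e^x · e^y = e^(x+y).
Reasoning: This is the law of exponents for a common base: multiplying powers adds exponents. E.g. from the series, (Σ x^j/j!)(Σ y^k/k!) = Σ_m (Σ_{j+k=m} x^j y^k/(j!k!)) = Σ_m (x+y)^m/m! by the binomial theorem.
So the two sides agree for all real values of x and y for which both sides are defined.

Conclusion: Yes, this is an identity.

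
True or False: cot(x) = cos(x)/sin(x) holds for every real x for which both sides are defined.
True.

Claim: cot(x) = cos(x)/sin(x).
Reasoning: cot(x) is defined as 1/tan(x) = 1/(sin(x)/cos(x)) = cos(x)/sin(x), wherever sin(x) ≠ 0.
So the two sides agree for every real x for which both sides are defined.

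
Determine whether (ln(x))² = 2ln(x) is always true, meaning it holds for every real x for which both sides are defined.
No, this is NOT an identity.

Claim: (ln(x))² = 2ln(x).
Test a specific point where both sides are defined: x = 5.
LHS = (ln(x))² ≈ 2.5903
RHS = 2ln(x) ≈ 3.2189
Since 2.5903 ≠ 3.2189, the equation fails at this point, so it cannot hold for every real x for which both sides are defined.
2ln(x) equals ln(x²), which is not the same as (ln x)².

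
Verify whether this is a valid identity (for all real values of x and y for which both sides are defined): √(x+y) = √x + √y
Claim: √(x+y) = √x + √y.
Test a specific point where both sides are defined: x = 1, y = 3.
LHS = √(x+y) ≈ 2.0000
RHS = √x + √y ≈ 2.7321
Since 2.0000 ≠ 2.7321, the equation fails at this point, so it cannot hold for all real values of x and y for which both sides are defined.
Squaring the right side gives x + 2√(xy) + y, not x + y.

Conclusion: No, this is NOT an identity.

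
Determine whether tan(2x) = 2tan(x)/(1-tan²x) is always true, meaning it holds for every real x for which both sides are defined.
Yes, this is an identity.

Claim: tan(2x) = 2tan(x)/(1-tan²x).
Reasoning: tan(2x) = sin(2x)/cos(2x) = 2sin(x)cos(x) / (cos²x - sin²x). Divide numerator and denominator by cos²x: 2tan(x) / (1 - tan²x).
So the two sides agree for every real x for which both sides are defined.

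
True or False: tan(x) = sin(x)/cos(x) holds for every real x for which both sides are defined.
Claim: tan(x) = sin(x)/cos(x).
Reasoning: For an angle x whose terminal point on the unit circle is (cos x, sin x), tan(x) is defined as the ratio (second coordinate)/(first coordinate) = sin(x)/cos(x), wherever cos(x) ≠ 0.
So the two sides agree for every real x for which both sides are defined.

Conclusion: True.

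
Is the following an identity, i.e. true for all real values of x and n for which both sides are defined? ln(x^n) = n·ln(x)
Yes, this is an identity.

Claim: ln(x^n) = n·ln(x).
Reasoning: The right side requires x > 0. For x > 0, x^n = (e^(ln x))^n = e^(n·ln x), so taking ln of both sides gives ln(x^n) = n·ln(x).
So the two sides agree for all real values of x and n for which both sides are defined.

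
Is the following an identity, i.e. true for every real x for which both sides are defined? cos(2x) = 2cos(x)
No, this is NOT an identity.

Claim: cos(2x) = 2cos(x).
Test a specific point where both sides are defined: x = 2π/3.
LHS = cos(2x) ≈ -0.5000
RHS = 2cos(x) ≈ -1.0000
Since -0.5000 ≠ -1.0000, the equation fails at this point, so it cannot hold for every real x for which both sides are defined.
The correct double-angle formula is cos(2x) = cos²x - sin²x.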